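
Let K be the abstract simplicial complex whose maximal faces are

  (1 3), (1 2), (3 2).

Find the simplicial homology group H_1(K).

H_1 ≅ Z.

Order the vertices as 1 < 2 < 3. Listing each simplex with vertices in this order, K has dimension 1 with simplices:

  0-simplices (3): [1], [2], [3]
  1-simplices (3): [1,2], [1,3], [2,3]

giving chain groups C_0 ≅ Z^3, C_1 ≅ Z^3.

∂_1: C_1 → C_0 is given by ∂[p,q] = [q] − [p]. For instance
  ∂[1,3] = [3] − [1].
As a 3×3 matrix over Z this has rank 2, with invariant factors (1,1).

Reading off H_k = ker ∂_k / im ∂_{k+1}:

  H_1: rank ker ∂_1 − rank ∂_2 = (3 − 2) − 0 = 1, and there is no ∂_2, so H_1 ≅ Z.

(K is a triangulation of the circle S^1.)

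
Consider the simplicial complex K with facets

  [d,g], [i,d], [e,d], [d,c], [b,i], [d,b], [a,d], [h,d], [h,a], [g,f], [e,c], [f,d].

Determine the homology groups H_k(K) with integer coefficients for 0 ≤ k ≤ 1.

Take the total order a < b < c < d < e < f < g < h < i on the vertex set. Then K (dimension 1) consists of the simplices:

  0-simplices (9): a, b, c, d, e, f, g, h, i
  1-simplices (12): ad, ah, bd, bi, cd, ce, de, df, dg, dh, di, fg

so the chain groups are C_0 ≅ Z^9, C_1 ≅ Z^12.

Boundary ∂_1: C_1 → C_0 sends each edge [p,q] (with p < q) to q − p.
The resulting 9×12 matrix has rank 8, and its Smith normal form has invariant factors (1,1,1,1,1,1,1,1).

Computing H_k = (kernel of ∂_k) / (image of ∂_{k+1}):

  H_0: rank C_0 − rank ∂_1 = 9 − 8 = 1, and the invariant factors of ∂_1 are all 1, so H_0 ≅ Z.
  H_1: rank ker ∂_1 − rank ∂_2 = (12 − 8) − 0 = 4, and there is no ∂_2, so H_1 ≅ Z^4.

(K is a triangulation of a wedge of 4 circles.)

H_0 = Z,  H_1 = Z^4.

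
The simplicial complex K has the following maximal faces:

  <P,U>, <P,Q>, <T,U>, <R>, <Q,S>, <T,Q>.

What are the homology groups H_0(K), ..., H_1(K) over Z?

H_0 = Z^2,  H_1 = Z.

K has 6 vertices, 5 edges.
rank ∂_0 = 0, rank ∂_1 = 4 ⇒ b_0 = 6 − 0 − 4 = 2; all invariant factors of ∂_1 are 1 so no torsion. So H_0 = Z^2.
rank ∂_1 = 4, rank ∂_2 = 0 ⇒ b_1 = 5 − 4 − 0 = 1. So H_1 = Z.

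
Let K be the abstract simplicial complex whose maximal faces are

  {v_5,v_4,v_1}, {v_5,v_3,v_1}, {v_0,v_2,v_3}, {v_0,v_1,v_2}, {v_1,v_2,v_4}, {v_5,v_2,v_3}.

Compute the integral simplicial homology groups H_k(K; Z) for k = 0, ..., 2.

Fix the vertex order v_0 < v_1 < v_2 < v_3 < v_4 < v_5 and write every simplex with vertices in increasing order. Then dim K = 2 and the simplices of K are:

  0-simplices (6): [v_0], [v_1], [v_2], [v_3], [v_4], [v_5]
  1-simplices (12): [v_0,v_1], [v_0,v_2], [v_0,v_3], [v_1,v_2], [v_1,v_3], [v_1,v_4], [v_1,v_5], [v_2,v_3], [v_2,v_4], [v_2,v_5], [v_3,v_5], [v_4,v_5]
  2-simplices (6): [v_0,v_1,v_2], [v_0,v_2,v_3], [v_1,v_2,v_4], [v_1,v_3,v_5], [v_1,v_4,v_5], [v_2,v_3,v_5]

so the chain groups are C_0 ≅ Z^6, C_1 ≅ Z^12, C_2 ≅ Z^6.

∂_1: C_1 → C_0 maps an edge to its endpoints' difference, ∂[p,q] = q − p.
As a 6×12 matrix over Z this has rank 5, with invariant factors (1,1,1,1,1).

Boundary ∂_2: C_2 → C_1 acts by ∂[p,q,r] = [q,r] − [p,r] + [p,q]. For instance
  ∂[v_1,v_3,v_5] = [v_3,v_5] − [v_1,v_5] + [v_1,v_3],
  ∂[v_0,v_1,v_2] = [v_1,v_2] − [v_0,v_2] + [v_0,v_1].
As a 12×6 matrix over Z this has rank 6, with invariant factors (1,1,1,1,1,1).

Computing H_k = (kernel of ∂_k) / (image of ∂_{k+1}):

  H_0: rank C_0 − rank ∂_1 = 6 − 5 = 1, and the invariant factors of ∂_1 are all 1, so H_0 = Z.
  H_1: rank ker ∂_1 − rank ∂_2 = (12 − 5) − 6 = 1, and the invariant factors of ∂_2 are all 1, so H_1 = Z.
  H_2: rank ker ∂_2 − rank ∂_3 = (6 − 6) − 0 = 0, and there is no ∂_3, so H_2 = 0.

H_0 ≅ Z,  H_1 ≅ Z,  H_2 = 0.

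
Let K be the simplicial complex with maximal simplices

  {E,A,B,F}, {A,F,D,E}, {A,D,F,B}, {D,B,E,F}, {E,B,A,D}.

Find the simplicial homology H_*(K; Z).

We work with the vertex ordering A < B < D < E < F. The simplices of K, each written with vertices in increasing order, are:

  0-simplices (5): A, B, D, E, F
  1-simplices (10): AB, AD, AE, AF, BD, BE, BF, DE, DF, EF
  2-simplices (10): ABD, ABE, ABF, ADE, ADF, AEF, BDE, BDF, BEF, DEF
  3-simplices (5): ABDE, ABDF, ABEF, ADEF, BDEF

so the chain groups are C_0 ≅ Z^5, C_1 ≅ Z^10, C_2 ≅ Z^10, C_3 ≅ Z^5.

Boundary ∂_1: C_1 → C_0 maps an edge to its endpoints' difference, ∂[p,q] = q − p. For instance
  ∂AF = F − A.
This gives a 5×10 integer matrix of rank 4; reducing to Smith normal form yields diagonal entries (1,1,1,1).

The boundary map ∂_2: C_2 → C_1 acts by ∂[p,q,r] = [q,r] − [p,r] + [p,q]. For instance
  ∂AEF = EF − AF + AE,
  ∂ADE = DE − AE + AD.
The resulting 10×10 matrix has rank 6, and its Smith normal form has invariant factors (1,1,1,1,1,1).

The boundary map ∂_3: C_3 → C_2 sends each 3-simplex σ to the alternating sum Σ_i (−1)^i (σ with its i-th vertex removed). For instance
  ∂ABDE = BDE − ADE + ABE − ABD,
  ∂ABEF = BEF − AEF + ABF − ABE.
The resulting 10×5 matrix has rank 4, and its Smith normal form has invariant factors (1,1,1,1).

Computing H_k = (kernel of ∂_k) / (image of ∂_{k+1}):

  H_0: rank C_0 − rank ∂_1 = 5 − 4 = 1, and the invariant factors of ∂_1 are all 1, so H_0 ≅ Z.
  H_1: rank ker ∂_1 − rank ∂_2 = (10 − 4) − 6 = 0, and the invariant factors of ∂_2 are all 1, so H_1 ≅ 0.
  H_2: rank ker ∂_2 − rank ∂_3 = (10 − 6) − 4 = 0, and the invariant factors of ∂_3 are all 1, so H_2 ≅ 0.
  H_3: rank ker ∂_3 − rank ∂_4 = (5 − 4) − 0 = 1, and there is no ∂_4, so H_3 ≅ Z.

(K is a triangulation of the 3-sphere S^3.)

H_0 = Z,  H_1 = 0,  H_2 = 0,  H_3 = Z.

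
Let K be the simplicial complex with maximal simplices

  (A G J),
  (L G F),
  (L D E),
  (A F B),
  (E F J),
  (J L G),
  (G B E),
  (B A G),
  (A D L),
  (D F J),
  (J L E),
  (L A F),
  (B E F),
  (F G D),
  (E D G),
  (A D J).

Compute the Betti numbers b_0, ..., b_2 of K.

K has 8 vertices, 24 edges, 16 triangles.
rank ∂_0 = 0, rank ∂_1 = 7 ⇒ b_0 = 8 − 0 − 7 = 1; all invariant factors of ∂_1 are 1 so no torsion. So H_0 = Z.
rank ∂_1 = 7, rank ∂_2 = 15 ⇒ b_1 = 24 − 7 − 15 = 2; all invariant factors of ∂_2 are 1 so no torsion. So H_1 = Z^2.
rank ∂_2 = 15, rank ∂_3 = 0 ⇒ b_2 = 16 − 15 − 0 = 1. So H_2 = Z.

b_0 = 1, b_1 = 2, b_2 = 1.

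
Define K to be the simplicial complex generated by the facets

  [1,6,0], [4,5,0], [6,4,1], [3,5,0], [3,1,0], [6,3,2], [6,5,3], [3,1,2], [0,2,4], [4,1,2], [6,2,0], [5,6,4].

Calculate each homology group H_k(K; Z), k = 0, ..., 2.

Order the vertices as 0 < 1 < 2 < 3 < 4 < 5 < 6. Listing each simplex with vertices in this order, K has dimension 2 with simplices:

  0-simplices (7): [0], [1], [2], [3], [4], [5], [6]
  1-simplices (18): [0,1], [0,2], [0,3], [0,4], [0,5], [0,6], [1,2], [1,3], [1,4], [1,6], [2,3], [2,4], [2,6], [3,5], [3,6], [4,5], [4,6], [5,6]
  2-simplices (12): [0,1,3], [0,1,6], [0,2,4], [0,2,6], [0,3,5], [0,4,5], [1,2,3], [1,2,4], [1,4,6], [2,3,6], [3,5,6], [4,5,6]

giving chain groups C_0 ≅ Z^7, C_1 ≅ Z^18, C_2 ≅ Z^12.

Boundary ∂_1: C_1 → C_0 is given by ∂[p,q] = [q] − [p].
As a 7×18 matrix over Z this has rank 6, with invariant factors (1,1,1,1,1,1).

∂_2: C_2 → C_1 maps a triangle to the signed sum of its edges. For instance
  ∂[1,2,3] = [2,3] − [1,3] + [1,2],
  ∂[4,5,6] = [5,6] − [4,6] + [4,5].
The 18×12 boundary matrix has rank 12 and Smith normal form diag(1,1,1,1,1,1,1,1,1,1,1,2).

Computing H_k = (kernel of ∂_k) / (image of ∂_{k+1}):

  H_0: rank C_0 − rank ∂_1 = 7 − 6 = 1, and the invariant factors of ∂_1 are all 1, so H_0 ≅ Z.
  H_1: rank ker ∂_1 − rank ∂_2 = (18 − 6) − 12 = 0, and ∂_2 has invariant factor 2 > 1, so H_1 ≅ Z_2.
  H_2: rank ker ∂_2 − rank ∂_3 = (12 − 12) − 0 = 0, and there is no ∂_3, so H_2 ≅ 0.

As a check, the Euler characteristic is 7 − 18 + 12 = 1, which agrees with 1 − 0 + 0 = 1.
(K is a triangulation of the real projective plane RP^2.)

H_0 = Z,  H_1 = Z_2,  H_2 = 0.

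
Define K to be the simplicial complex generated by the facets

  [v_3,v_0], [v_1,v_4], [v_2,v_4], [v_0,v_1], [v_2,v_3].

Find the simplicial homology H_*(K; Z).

Fix the vertex order v_0 < v_1 < v_2 < v_3 < v_4 and write every simplex with vertices in increasing order. Then dim K = 1 and the simplices of K are:

  0-simplices (5): [v_0], [v_1], [v_2], [v_3], [v_4]
  1-simplices (5): [v_0,v_1], [v_0,v_3], [v_1,v_4], [v_2,v_3], [v_2,v_4]

so the chain groups are C_0 ≅ Z^5, C_1 ≅ Z^5.

Boundary ∂_1: C_1 → C_0 maps an edge to its endpoints' difference, ∂[p,q] = q − p. For instance
  ∂[v_0,v_3] = [v_3] − [v_0].
This gives a 5×5 integer matrix of rank 4; reducing to Smith normal form yields diagonal entries (1,1,1,1).

Now H_k = ker ∂_k / im ∂_{k+1}, so:

  H_0: rank C_0 − rank ∂_1 = 5 − 4 = 1, and the invariant factors of ∂_1 are all 1, so H_0 = Z.
  H_1: rank ker ∂_1 − rank ∂_2 = (5 − 4) − 0 = 1, and there is no ∂_2, so H_1 = Z.

As a check, the Euler characteristic is 5 − 5 = 0, which agrees with 1 − 1 = 0.

H_0 ≅ Z,  H_1 ≅ Z.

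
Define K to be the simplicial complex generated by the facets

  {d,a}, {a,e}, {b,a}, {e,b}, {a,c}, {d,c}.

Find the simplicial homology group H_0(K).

Take the total order a < b < c < d < e on the vertex set. Then K (dimension 1) consists of the simplices:

  0-simplices (5): a, b, c, d, e
  1-simplices (6): ab, ac, ad, ae, be, cd

so the chain groups are C_0 ≅ Z^5, C_1 ≅ Z^6.

The boundary map ∂_1: C_1 → C_0 is given by ∂[p,q] = [q] − [p]. For instance
  ∂ad = d − a.
The resulting 5×6 matrix has rank 4, and its Smith normal form has invariant factors (1,1,1,1).

Now H_k = ker ∂_k / im ∂_{k+1}, so:

  H_0: rank C_0 − rank ∂_1 = 5 − 4 = 1, and the invariant factors of ∂_1 are all 1, so H_0 = Z.

H_0 ≅ Z.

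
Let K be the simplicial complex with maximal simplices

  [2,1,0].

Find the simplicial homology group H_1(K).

K has 3 vertices, 3 edges, 1 triangle.
rank ∂_1 = 2, rank ∂_2 = 1 ⇒ b_1 = 3 − 2 − 1 = 0; all invariant factors of ∂_2 are 1 so no torsion. So H_1 ≅ 0.

H_1 ≅ 0.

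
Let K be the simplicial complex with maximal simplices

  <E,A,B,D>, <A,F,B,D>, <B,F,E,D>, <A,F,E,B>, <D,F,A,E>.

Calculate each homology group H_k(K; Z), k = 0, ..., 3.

H_0 ≅ Z,  H_1 = 0,  H_2 = 0,  H_3 ≅ Z.

We work with the vertex ordering A < B < D < E < F. The simplices of K, each written with vertices in increasing order, are:

  0-simplices (5): A, B, D, E, F
  1-simplices (10): AB, AD, AE, AF, BD, BE, BF, DE, DF, EF
  2-simplices (10): ABD, ABE, ABF, ADE, ADF, AEF, BDE, BDF, BEF, DEF
  3-simplices (5): ABDE, ABDF, ABEF, ADEF, BDEF

Hence C_0 ≅ Z^5, C_1 ≅ Z^10, C_2 ≅ Z^10, C_3 ≅ Z^5.

The boundary map ∂_1: C_1 → C_0 is given by ∂[p,q] = [q] − [p]. For instance
  ∂DF = F − D.
The 5×10 boundary matrix has rank 4 and Smith normal form diag(1,1,1,1).

Boundary ∂_2: C_2 → C_1 acts by ∂[p,q,r] = [q,r] − [p,r] + [p,q]. For instance
  ∂DEF = EF − DF + DE,
  ∂ADE = DE − AE + AD.
As a 10×10 matrix over Z this has rank 6, with invariant factors (1,1,1,1,1,1).

∂_3: C_3 → C_2 sends each 3-simplex σ to the alternating sum Σ_i (−1)^i (σ with its i-th vertex removed). For instance
  ∂BDEF = DEF − BEF + BDF − BDE,
  ∂ABEF = BEF − AEF + ABF − ABE.
The 10×5 boundary matrix has rank 4 and Smith normal form diag(1,1,1,1).

Computing H_k = (kernel of ∂_k) / (image of ∂_{k+1}):

  H_0: rank C_0 − rank ∂_1 = 5 − 4 = 1, and the invariant factors of ∂_1 are all 1, so H_0 = Z.
  H_1: rank ker ∂_1 − rank ∂_2 = (10 − 4) − 6 = 0, and the invariant factors of ∂_2 are all 1, so H_1 = 0.
  H_2: rank ker ∂_2 − rank ∂_3 = (10 − 6) − 4 = 0, and the invariant factors of ∂_3 are all 1, so H_2 = 0.
  H_3: rank ker ∂_3 − rank ∂_4 = (5 − 4) − 0 = 1, and there is no ∂_4, so H_3 = Z.

As a check, the Euler characteristic is 5 − 10 + 10 − 5 = 0, which agrees with 1 − 0 + 0 − 1 = 0.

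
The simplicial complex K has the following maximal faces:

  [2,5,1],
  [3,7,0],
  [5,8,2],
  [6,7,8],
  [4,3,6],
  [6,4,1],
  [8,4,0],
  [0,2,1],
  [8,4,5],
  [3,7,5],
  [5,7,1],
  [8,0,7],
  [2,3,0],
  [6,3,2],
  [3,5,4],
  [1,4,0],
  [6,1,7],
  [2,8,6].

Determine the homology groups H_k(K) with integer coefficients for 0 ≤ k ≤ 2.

K has 9 vertices, 27 edges, 18 triangles.
rank ∂_0 = 0, rank ∂_1 = 8 ⇒ b_0 = 9 − 0 − 8 = 1; all invariant factors of ∂_1 are 1 so no torsion. So H_0 = Z.
rank ∂_1 = 8, rank ∂_2 = 17 ⇒ b_1 = 27 − 8 − 17 = 2; all invariant factors of ∂_2 are 1 so no torsion. So H_1 = Z^2.
rank ∂_2 = 17, rank ∂_3 = 0 ⇒ b_2 = 18 − 17 − 0 = 1. So H_2 = Z.

H_0 ≅ Z,  H_1 ≅ Z^2,  H_2 ≅ Z.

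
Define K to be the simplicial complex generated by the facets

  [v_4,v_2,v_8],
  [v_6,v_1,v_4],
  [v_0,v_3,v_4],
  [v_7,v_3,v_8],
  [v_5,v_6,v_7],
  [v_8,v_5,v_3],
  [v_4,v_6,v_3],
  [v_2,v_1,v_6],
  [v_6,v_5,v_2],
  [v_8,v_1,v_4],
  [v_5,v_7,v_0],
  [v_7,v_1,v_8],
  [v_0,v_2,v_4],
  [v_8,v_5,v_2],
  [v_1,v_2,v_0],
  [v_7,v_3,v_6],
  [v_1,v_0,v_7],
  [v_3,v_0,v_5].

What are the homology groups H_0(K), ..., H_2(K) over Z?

K has 9 vertices, 27 edges, 18 triangles.
rank ∂_0 = 0, rank ∂_1 = 8 ⇒ b_0 = 9 − 0 − 8 = 1; all invariant factors of ∂_1 are 1 so no torsion. So H_0 = Z.
rank ∂_1 = 8, rank ∂_2 = 18 ⇒ b_1 = 27 − 8 − 18 = 1; ∂_2 has invariant factor(s) [2] giving torsion. So H_1 = Z ⊕ Z_2.
rank ∂_2 = 18, rank ∂_3 = 0 ⇒ b_2 = 18 − 18 − 0 = 0. So H_2 = 0.

H_0 = Z,  H_1 = Z ⊕ Z_2,  H_2 = 0.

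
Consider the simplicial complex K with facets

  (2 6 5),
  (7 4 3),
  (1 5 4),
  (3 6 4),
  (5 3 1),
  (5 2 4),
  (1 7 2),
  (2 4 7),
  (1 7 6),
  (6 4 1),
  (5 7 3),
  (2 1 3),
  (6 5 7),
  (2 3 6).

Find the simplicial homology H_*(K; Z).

H_0 = Z,  H_1 = Z^2,  H_2 = Z.

Take the total order 1 < 2 < 3 < 4 < 5 < 6 < 7 on the vertex set. Then K (dimension 2) consists of the simplices:

  0-simplices (7): [1], [2], [3], [4], [5], [6], [7]
  1-simplices (21): [1,2], [1,3], [1,4], [1,5], [1,6], [1,7], [2,3], [2,4], [2,5], [2,6], [2,7], [3,4], [3,5], [3,6], [3,7], [4,5], [4,6], [4,7], [5,6], [5,7], [6,7]
  2-simplices (14): [1,2,3], [1,2,7], [1,3,5], [1,4,5], [1,4,6], [1,6,7], [2,3,6], [2,4,5], [2,4,7], [2,5,6], [3,4,6], [3,4,7], [3,5,7], [5,6,7]

giving chain groups C_0 ≅ Z^7, C_1 ≅ Z^21, C_2 ≅ Z^14.

∂_1: C_1 → C_0 is given by ∂[p,q] = [q] − [p].
This gives a 7×21 integer matrix of rank 6; reducing to Smith normal form yields diagonal entries (1,1,1,1,1,1).

The boundary map ∂_2: C_2 → C_1 sends each 2-simplex [p,q,r] to [q,r] − [p,r] + [p,q]. For instance
  ∂[1,4,5] = [4,5] − [1,5] + [1,4],
  ∂[3,4,7] = [4,7] − [3,7] + [3,4].
The 21×14 boundary matrix has rank 13 and Smith normal form diag(1,1,1,1,1,1,1,1,1,1,1,1,1).

Computing H_k = (kernel of ∂_k) / (image of ∂_{k+1}):

  H_0: rank C_0 − rank ∂_1 = 7 − 6 = 1, and the invariant factors of ∂_1 are all 1, so H_0 = Z.
  H_1: rank ker ∂_1 − rank ∂_2 = (21 − 6) − 13 = 2, and the invariant factors of ∂_2 are all 1, so H_1 = Z^2.
  H_2: rank ker ∂_2 − rank ∂_3 = (14 − 13) − 0 = 1, and there is no ∂_3, so H_2 = Z.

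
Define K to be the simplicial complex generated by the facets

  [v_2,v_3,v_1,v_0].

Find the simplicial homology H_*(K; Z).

H_0 = Z,  H_1 = 0,  H_2 = 0,  H_3 = 0.

Take the total order v_0 < v_1 < v_2 < v_3 on the vertex set. Then K (dimension 3) consists of the simplices:

  0-simplices (4): [v_0], [v_1], [v_2], [v_3]
  1-simplices (6): [v_0,v_1], [v_0,v_2], [v_0,v_3], [v_1,v_2], [v_1,v_3], [v_2,v_3]
  2-simplices (4): [v_0,v_1,v_2], [v_0,v_1,v_3], [v_0,v_2,v_3], [v_1,v_2,v_3]
  3-simplices (1): [v_0,v_1,v_2,v_3]

so the chain groups are C_0 ≅ Z^4, C_1 ≅ Z^6, C_2 ≅ Z^4, C_3 ≅ Z^1.

Boundary ∂_1: C_1 → C_0 sends each edge [p,q] (with p < q) to q − p.
This gives a 4×6 integer matrix of rank 3; reducing to Smith normal form yields diagonal entries (1,1,1).

The boundary map ∂_2: C_2 → C_1 sends each 2-simplex [p,q,r] to [q,r] − [p,r] + [p,q]. For instance
  ∂[v_0,v_1,v_3] = [v_1,v_3] − [v_0,v_3] + [v_0,v_1],
  ∂[v_1,v_2,v_3] = [v_2,v_3] − [v_1,v_3] + [v_1,v_2].
This gives a 6×4 integer matrix of rank 3; reducing to Smith normal form yields diagonal entries (1,1,1).

Boundary ∂_3: C_3 → C_2 sends each 3-simplex σ to the alternating sum Σ_i (−1)^i (σ with its i-th vertex removed). For instance
  ∂[v_0,v_1,v_2,v_3] = [v_1,v_2,v_3] − [v_0,v_2,v_3] + [v_0,v_1,v_3] − [v_0,v_1,v_2].
The 4×1 boundary matrix has rank 1 and Smith normal form diag(1).

Now H_k = ker ∂_k / im ∂_{k+1}, so:

  H_0: rank C_0 − rank ∂_1 = 4 − 3 = 1, and the invariant factors of ∂_1 are all 1, so H_0 = Z.
  H_1: rank ker ∂_1 − rank ∂_2 = (6 − 3) − 3 = 0, and the invariant factors of ∂_2 are all 1, so H_1 = 0.
  H_2: rank ker ∂_2 − rank ∂_3 = (4 − 3) − 1 = 0, and the invariant factors of ∂_3 are all 1, so H_2 = 0.
  H_3: rank ker ∂_3 − rank ∂_4 = (1 − 1) − 0 = 0, and there is no ∂_4, so H_3 = 0.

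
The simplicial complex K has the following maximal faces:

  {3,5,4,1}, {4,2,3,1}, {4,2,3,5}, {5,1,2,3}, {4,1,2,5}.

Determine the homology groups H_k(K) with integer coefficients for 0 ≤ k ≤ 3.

H_0 ≅ Z,  H_1 = 0,  H_2 = 0,  H_3 ≅ Z.

We work with the vertex ordering 1 < 2 < 3 < 4 < 5. The simplices of K, each written with vertices in increasing order, are:

  0-simplices (5): [1], [2], [3], [4], [5]
  1-simplices (10): [1,2], [1,3], [1,4], [1,5], [2,3], [2,4], [2,5], [3,4], [3,5], [4,5]
  2-simplices (10): [1,2,3], [1,2,4], [1,2,5], [1,3,4], [1,3,5], [1,4,5], [2,3,4], [2,3,5], [2,4,5], [3,4,5]
  3-simplices (5): [1,2,3,4], [1,2,3,5], [1,2,4,5], [1,3,4,5], [2,3,4,5]

Hence C_0 ≅ Z^5, C_1 ≅ Z^10, C_2 ≅ Z^10, C_3 ≅ Z^5.

The boundary map ∂_1: C_1 → C_0 maps an edge to its endpoints' difference, ∂[p,q] = q − p.
As a 5×10 matrix over Z this has rank 4, with invariant factors (1,1,1,1).

Boundary ∂_2: C_2 → C_1 maps a triangle to the signed sum of its edges. For instance
  ∂[1,2,3] = [2,3] − [1,3] + [1,2],
  ∂[1,2,4] = [2,4] − [1,4] + [1,2].
As a 10×10 matrix over Z this has rank 6, with invariant factors (1,1,1,1,1,1).

The boundary map ∂_3: C_3 → C_2 sends each 3-simplex σ to the alternating sum Σ_i (−1)^i (σ with its i-th vertex removed). For instance
  ∂[1,2,4,5] = [2,4,5] − [1,4,5] + [1,2,5] − [1,2,4],
  ∂[1,2,3,5] = [2,3,5] − [1,3,5] + [1,2,5] − [1,2,3].
The 10×5 boundary matrix has rank 4 and Smith normal form diag(1,1,1,1).

Reading off H_k = ker ∂_k / im ∂_{k+1}:

  H_0: rank C_0 − rank ∂_1 = 5 − 4 = 1, and the invariant factors of ∂_1 are all 1, so H_0 ≅ Z.
  H_1: rank ker ∂_1 − rank ∂_2 = (10 − 4) − 6 = 0, and the invariant factors of ∂_2 are all 1, so H_1 ≅ 0.
  H_2: rank ker ∂_2 − rank ∂_3 = (10 − 6) − 4 = 0, and the invariant factors of ∂_3 are all 1, so H_2 ≅ 0.
  H_3: rank ker ∂_3 − rank ∂_4 = (5 − 4) − 0 = 1, and there is no ∂_4, so H_3 ≅ Z.

(K is a triangulation of the 3-sphere S^3.)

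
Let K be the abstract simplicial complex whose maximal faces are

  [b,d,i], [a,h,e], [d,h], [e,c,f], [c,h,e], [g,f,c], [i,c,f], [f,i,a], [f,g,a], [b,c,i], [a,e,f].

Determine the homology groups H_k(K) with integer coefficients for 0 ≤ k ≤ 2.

H_0 ≅ Z,  H_1 ≅ Z,  H_2 = 0.

Fix the vertex order a < b < c < d < e < f < g < h < i and write every simplex with vertices in increasing order. Then dim K = 2 and the simplices of K are:

  0-simplices (9): a, b, c, d, e, f, g, h, i
  1-simplices (19): ae, af, ag, ah, ai, bc, bd, bi, ce, cf, cg, ch, ci, dh, di, ef, eh, fg, fi
  2-simplices (10): aef, aeh, afg, afi, bci, bdi, cef, ceh, cfg, cfi

giving chain groups C_0 ≅ Z^9, C_1 ≅ Z^19, C_2 ≅ Z^10.

Boundary ∂_1: C_1 → C_0 maps an edge to its endpoints' difference, ∂[p,q] = q − p. For instance
  ∂eh = h − e.
This gives a 9×19 integer matrix of rank 8; reducing to Smith normal form yields diagonal entries (1,1,1,1,1,1,1,1).

Boundary ∂_2: C_2 → C_1 sends each 2-simplex [p,q,r] to [q,r] − [p,r] + [p,q]. For instance
  ∂cfg = fg − cg + cf,
  ∂aeh = eh − ah + ae.
This gives a 19×10 integer matrix of rank 10; reducing to Smith normal form yields diagonal entries (1,1,1,1,1,1,1,1,1,1).

Now H_k = ker ∂_k / im ∂_{k+1}, so:

  H_0: rank C_0 − rank ∂_1 = 9 − 8 = 1, and the invariant factors of ∂_1 are all 1, so H_0 ≅ Z.
  H_1: rank ker ∂_1 − rank ∂_2 = (19 − 8) − 10 = 1, and the invariant factors of ∂_2 are all 1, so H_1 ≅ Z.
  H_2: rank ker ∂_2 − rank ∂_3 = (10 − 10) − 0 = 0, and there is no ∂_3, so H_2 ≅ 0.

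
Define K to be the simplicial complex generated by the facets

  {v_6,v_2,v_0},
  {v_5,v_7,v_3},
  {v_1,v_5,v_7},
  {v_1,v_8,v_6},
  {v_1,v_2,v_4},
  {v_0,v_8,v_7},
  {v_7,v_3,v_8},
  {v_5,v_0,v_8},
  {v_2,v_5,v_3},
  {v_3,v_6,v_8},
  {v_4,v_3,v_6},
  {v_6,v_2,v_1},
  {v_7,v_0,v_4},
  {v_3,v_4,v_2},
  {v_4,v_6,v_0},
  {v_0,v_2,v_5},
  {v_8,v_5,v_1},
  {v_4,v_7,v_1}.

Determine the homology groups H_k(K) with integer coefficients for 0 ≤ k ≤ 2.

H_0 = Z,  H_1 = Z ⊕ Z/2Z,  H_2 = 0.

Fix the vertex order v_0 < v_1 < v_2 < v_3 < v_4 < v_5 < v_6 < v_7 < v_8 and write every simplex with vertices in increasing order. Then dim K = 2 and the simplices of K are:

  0-simplices (9): [v_0], [v_1], [v_2], [v_3], [v_4], [v_5], [v_6], [v_7], [v_8]
  1-simplices (27): (27 of them)
  2-simplices (18): (18 of them)

so the chain groups are C_0 ≅ Z^9, C_1 ≅ Z^27, C_2 ≅ Z^18.

Boundary ∂_1: C_1 → C_0 is given by ∂[p,q] = [q] − [p]. For instance
  ∂[v_1,v_7] = [v_7] − [v_1].
The 9×27 boundary matrix has rank 8 and Smith normal form diag(1,1,1,1,1,1,1,1).

∂_2: C_2 → C_1 sends each 2-simplex [p,q,r] to [q,r] − [p,r] + [p,q]. For instance
  ∂[v_3,v_5,v_7] = [v_5,v_7] − [v_3,v_7] + [v_3,v_5],
  ∂[v_1,v_4,v_7] = [v_4,v_7] − [v_1,v_7] + [v_1,v_4].
This gives a 27×18 integer matrix of rank 18; reducing to Smith normal form yields diagonal entries (1,1,1,1,1,1,1,1,1,1,1,1,1,1,1,1,1,2).

Reading off H_k = ker ∂_k / im ∂_{k+1}:

  H_0: rank C_0 − rank ∂_1 = 9 − 8 = 1, and the invariant factors of ∂_1 are all 1, so H_0 = Z.
  H_1: rank ker ∂_1 − rank ∂_2 = (27 − 8) − 18 = 1, and ∂_2 has invariant factor 2 > 1, so H_1 = Z ⊕ Z/2Z.
  H_2: rank ker ∂_2 − rank ∂_3 = (18 − 18) − 0 = 0, and there is no ∂_3, so H_2 = 0.

As a check, the Euler characteristic is 9 − 27 + 18 = 0, which agrees with 1 − 1 + 0 = 0.
(K is a triangulation of the Klein bottle.)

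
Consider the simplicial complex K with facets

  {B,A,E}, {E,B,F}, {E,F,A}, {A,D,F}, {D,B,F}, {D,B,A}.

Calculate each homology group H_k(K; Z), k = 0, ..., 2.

H_0 ≅ Z,  H_1 = 0,  H_2 ≅ Z.

We work with the vertex ordering A < B < D < E < F. The simplices of K, each written with vertices in increasing order, are:

  0-simplices (5): A, B, D, E, F
  1-simplices (9): AB, AD, AE, AF, BD, BE, BF, DF, EF
  2-simplices (6): ABD, ABE, ADF, AEF, BDF, BEF

so the chain groups are C_0 ≅ Z^5, C_1 ≅ Z^9, C_2 ≅ Z^6.

∂_1: C_1 → C_0 is given by ∂[p,q] = [q] − [p].
The resulting 5×9 matrix has rank 4, and its Smith normal form has invariant factors (1,1,1,1).

∂_2: C_2 → C_1 sends each 2-simplex [p,q,r] to [q,r] − [p,r] + [p,q]. For instance
  ∂ABD = BD − AD + AB,
  ∂ABE = BE − AE + AB.
The 9×6 boundary matrix has rank 5 and Smith normal form diag(1,1,1,1,1).

Reading off H_k = ker ∂_k / im ∂_{k+1}:

  H_0: rank C_0 − rank ∂_1 = 5 − 4 = 1, and the invariant factors of ∂_1 are all 1, so H_0 = Z.
  H_1: rank ker ∂_1 − rank ∂_2 = (9 − 4) − 5 = 0, and the invariant factors of ∂_2 are all 1, so H_1 = 0.
  H_2: rank ker ∂_2 − rank ∂_3 = (6 − 5) − 0 = 1, and there is no ∂_3, so H_2 = Z.

(K is a triangulation of the 2-sphere S^2.)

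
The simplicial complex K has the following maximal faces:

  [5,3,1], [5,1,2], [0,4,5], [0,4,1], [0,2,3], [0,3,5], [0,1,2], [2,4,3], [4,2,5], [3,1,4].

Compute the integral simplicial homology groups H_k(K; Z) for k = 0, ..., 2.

H_0 ≅ Z,  H_1 ≅ Z/2,  H_2 = 0.

We work with the vertex ordering 0 < 1 < 2 < 3 < 4 < 5. The simplices of K, each written with vertices in increasing order, are:

  0-simplices (6): [0], [1], [2], [3], [4], [5]
  1-simplices (15): [0,1], [0,2], [0,3], [0,4], [0,5], [1,2], [1,3], [1,4], [1,5], [2,3], [2,4], [2,5], [3,4], [3,5], [4,5]
  2-simplices (10): [0,1,2], [0,1,4], [0,2,3], [0,3,5], [0,4,5], [1,2,5], [1,3,4], [1,3,5], [2,3,4], [2,4,5]

giving chain groups C_0 ≅ Z^6, C_1 ≅ Z^15, C_2 ≅ Z^10.

∂_1: C_1 → C_0 sends each edge [p,q] (with p < q) to q − p. For instance
  ∂[0,3] = [3] − [0].
The resulting 6×15 matrix has rank 5, and its Smith normal form has invariant factors (1,1,1,1,1).

The boundary map ∂_2: C_2 → C_1 acts by ∂[p,q,r] = [q,r] − [p,r] + [p,q]. For instance
  ∂[1,3,5] = [3,5] − [1,5] + [1,3],
  ∂[2,4,5] = [4,5] − [2,5] + [2,4].
As a 15×10 matrix over Z this has rank 10, with invariant factors (1,1,1,1,1,1,1,1,1,2).

Reading off H_k = ker ∂_k / im ∂_{k+1}:

  H_0: rank C_0 − rank ∂_1 = 6 − 5 = 1, and the invariant factors of ∂_1 are all 1, so H_0 ≅ Z.
  H_1: rank ker ∂_1 − rank ∂_2 = (15 − 5) − 10 = 0, and ∂_2 has invariant factor 2 > 1, so H_1 ≅ Z/2.
  H_2: rank ker ∂_2 − rank ∂_3 = (10 − 10) − 0 = 0, and there is no ∂_3, so H_2 ≅ 0.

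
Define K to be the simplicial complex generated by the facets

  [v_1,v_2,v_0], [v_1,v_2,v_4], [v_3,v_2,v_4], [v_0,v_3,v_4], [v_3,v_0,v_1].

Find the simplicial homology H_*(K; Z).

H_0 ≅ Z,  H_1 ≅ Z,  H_2 = 0.

Order the vertices as v_0 < v_1 < v_2 < v_3 < v_4. Listing each simplex with vertices in this order, K has dimension 2 with simplices:

  0-simplices (5): [v_0], [v_1], [v_2], [v_3], [v_4]
  1-simplices (10): [v_0,v_1], [v_0,v_2], [v_0,v_3], [v_0,v_4], [v_1,v_2], [v_1,v_3], [v_1,v_4], [v_2,v_3], [v_2,v_4], [v_3,v_4]
  2-simplices (5): [v_0,v_1,v_2], [v_0,v_1,v_3], [v_0,v_3,v_4], [v_1,v_2,v_4], [v_2,v_3,v_4]

Hence C_0 ≅ Z^5, C_1 ≅ Z^10, C_2 ≅ Z^5.

The boundary map ∂_1: C_1 → C_0 sends each edge [p,q] (with p < q) to q − p. For instance
  ∂[v_3,v_4] = [v_4] − [v_3].
This gives a 5×10 integer matrix of rank 4; reducing to Smith normal form yields diagonal entries (1,1,1,1).

∂_2: C_2 → C_1 sends each 2-simplex [p,q,r] to [q,r] − [p,r] + [p,q]. For instance
  ∂[v_0,v_3,v_4] = [v_3,v_4] − [v_0,v_4] + [v_0,v_3],
  ∂[v_0,v_1,v_3] = [v_1,v_3] − [v_0,v_3] + [v_0,v_1].
As a 10×5 matrix over Z this has rank 5, with invariant factors (1,1,1,1,1).

Now H_k = ker ∂_k / im ∂_{k+1}, so:

  H_0: rank C_0 − rank ∂_1 = 5 − 4 = 1, and the invariant factors of ∂_1 are all 1, so H_0 ≅ Z.
  H_1: rank ker ∂_1 − rank ∂_2 = (10 − 4) − 5 = 1, and the invariant factors of ∂_2 are all 1, so H_1 ≅ Z.
  H_2: rank ker ∂_2 − rank ∂_3 = (5 − 5) − 0 = 0, and there is no ∂_3, so H_2 ≅ 0.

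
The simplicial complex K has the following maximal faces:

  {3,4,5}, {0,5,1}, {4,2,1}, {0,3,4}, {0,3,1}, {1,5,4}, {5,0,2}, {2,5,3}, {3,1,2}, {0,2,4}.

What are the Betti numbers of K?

K has 6 vertices, 15 edges, 10 triangles.
rank ∂_0 = 0, rank ∂_1 = 5 ⇒ b_0 = 6 − 0 − 5 = 1; all invariant factors of ∂_1 are 1 so no torsion. So H_0 ≅ Z.
rank ∂_1 = 5, rank ∂_2 = 10 ⇒ b_1 = 15 − 5 − 10 = 0; ∂_2 has invariant factor(s) [2] giving torsion. So H_1 ≅ Z_2.
rank ∂_2 = 10, rank ∂_3 = 0 ⇒ b_2 = 10 − 10 − 0 = 0. So H_2 ≅ 0.

b_0 = 1, b_1 = 0, b_2 = 0.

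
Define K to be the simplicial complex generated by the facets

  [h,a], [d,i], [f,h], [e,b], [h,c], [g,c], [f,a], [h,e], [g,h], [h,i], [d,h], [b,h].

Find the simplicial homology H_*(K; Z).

H_0 = Z,  H_1 = Z^4.

Fix the vertex order a < b < c < d < e < f < g < h < i and write every simplex with vertices in increasing order. Then dim K = 1 and the simplices of K are:

  0-simplices (9): a, b, c, d, e, f, g, h, i
  1-simplices (12): af, ah, be, bh, cg, ch, dh, di, eh, fh, gh, hi

giving chain groups C_0 ≅ Z^9, C_1 ≅ Z^12.

Boundary ∂_1: C_1 → C_0 is given by ∂[p,q] = [q] − [p].
The 9×12 boundary matrix has rank 8 and Smith normal form diag(1,1,1,1,1,1,1,1).

Now H_k = ker ∂_k / im ∂_{k+1}, so:

  H_0: rank C_0 − rank ∂_1 = 9 − 8 = 1, and the invariant factors of ∂_1 are all 1, so H_0 = Z.
  H_1: rank ker ∂_1 − rank ∂_2 = (12 − 8) − 0 = 4, and there is no ∂_2, so H_1 = Z^4.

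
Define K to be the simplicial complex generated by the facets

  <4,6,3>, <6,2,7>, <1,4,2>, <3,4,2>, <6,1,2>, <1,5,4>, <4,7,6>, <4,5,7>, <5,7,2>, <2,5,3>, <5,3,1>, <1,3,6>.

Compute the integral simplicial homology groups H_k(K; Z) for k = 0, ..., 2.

Fix the vertex order 1 < 2 < 3 < 4 < 5 < 6 < 7 and write every simplex with vertices in increasing order. Then dim K = 2 and the simplices of K are:

  0-simplices (7): [1], [2], [3], [4], [5], [6], [7]
  1-simplices (18): [1,2], [1,3], [1,4], [1,5], [1,6], [2,3], [2,4], [2,5], [2,6], [2,7], [3,4], [3,5], [3,6], [4,5], [4,6], [4,7], [5,7], [6,7]
  2-simplices (12): [1,2,4], [1,2,6], [1,3,5], [1,3,6], [1,4,5], [2,3,4], [2,3,5], [2,5,7], [2,6,7], [3,4,6], [4,5,7], [4,6,7]

giving chain groups C_0 ≅ Z^7, C_1 ≅ Z^18, C_2 ≅ Z^12.

Boundary ∂_1: C_1 → C_0 maps an edge to its endpoints' difference, ∂[p,q] = q − p.
The 7×18 boundary matrix has rank 6 and Smith normal form diag(1,1,1,1,1,1).

Boundary ∂_2: C_2 → C_1 sends each 2-simplex [p,q,r] to [q,r] − [p,r] + [p,q]. For instance
  ∂[2,3,5] = [3,5] − [2,5] + [2,3],
  ∂[3,4,6] = [4,6] − [3,6] + [3,4].
As a 18×12 matrix over Z this has rank 12, with invariant factors (1,1,1,1,1,1,1,1,1,1,1,2).

Reading off H_k = ker ∂_k / im ∂_{k+1}:

  H_0: rank C_0 − rank ∂_1 = 7 − 6 = 1, and the invariant factors of ∂_1 are all 1, so H_0 = Z.
  H_1: rank ker ∂_1 − rank ∂_2 = (18 − 6) − 12 = 0, and ∂_2 has invariant factor 2 > 1, so H_1 = Z/2.
  H_2: rank ker ∂_2 − rank ∂_3 = (12 − 12) − 0 = 0, and there is no ∂_3, so H_2 = 0.

As a check, the Euler characteristic is 7 − 18 + 12 = 1, which agrees with 1 − 0 + 0 = 1.

H_0 = Z,  H_1 = Z/2,  H_2 = 0.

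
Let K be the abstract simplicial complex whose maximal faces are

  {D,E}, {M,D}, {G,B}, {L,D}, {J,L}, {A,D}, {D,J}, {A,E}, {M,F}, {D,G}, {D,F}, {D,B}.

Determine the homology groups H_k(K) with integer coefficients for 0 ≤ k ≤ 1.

Order the vertices as A < B < D < E < F < G < J < L < M. Listing each simplex with vertices in this order, K has dimension 1 with simplices:

  0-simplices (9): A, B, D, E, F, G, J, L, M
  1-simplices (12): AD, AE, BD, BG, DE, DF, DG, DJ, DL, DM, FM, JL

Hence C_0 ≅ Z^9, C_1 ≅ Z^12.

∂_1: C_1 → C_0 sends each edge [p,q] (with p < q) to q − p. For instance
  ∂BD = D − B.
As a 9×12 matrix over Z this has rank 8, with invariant factors (1,1,1,1,1,1,1,1).

Now H_k = ker ∂_k / im ∂_{k+1}, so:

  H_0: rank C_0 − rank ∂_1 = 9 − 8 = 1, and the invariant factors of ∂_1 are all 1, so H_0 = Z.
  H_1: rank ker ∂_1 − rank ∂_2 = (12 − 8) − 0 = 4, and there is no ∂_2, so H_1 = Z^4.

H_0 = Z,  H_1 = Z^4.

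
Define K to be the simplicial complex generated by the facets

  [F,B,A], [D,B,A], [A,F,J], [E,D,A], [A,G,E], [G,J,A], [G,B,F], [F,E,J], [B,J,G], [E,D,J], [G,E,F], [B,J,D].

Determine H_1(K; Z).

Fix the vertex order A < B < D < E < F < G < J and write every simplex with vertices in increasing order. Then dim K = 2 and the simplices of K are:

  0-simplices (7): A, B, D, E, F, G, J
  1-simplices (18): AB, AD, AE, AF, AG, AJ, BD, BF, BG, BJ, DE, DJ, EF, EG, EJ, FG, FJ, GJ
  2-simplices (12): ABD, ABF, ADE, AEG, AFJ, AGJ, BDJ, BFG, BGJ, DEJ, EFG, EFJ

Hence C_0 ≅ Z^7, C_1 ≅ Z^18, C_2 ≅ Z^12.

The boundary map ∂_1: C_1 → C_0 maps an edge to its endpoints' difference, ∂[p,q] = q − p.
This gives a 7×18 integer matrix of rank 6; reducing to Smith normal form yields diagonal entries (1,1,1,1,1,1).

∂_2: C_2 → C_1 acts by ∂[p,q,r] = [q,r] − [p,r] + [p,q]. For instance
  ∂ABD = BD − AD + AB,
  ∂BFG = FG − BG + BF.
As a 18×12 matrix over Z this has rank 12, with invariant factors (1,1,1,1,1,1,1,1,1,1,1,2).

Computing H_k = (kernel of ∂_k) / (image of ∂_{k+1}):

  H_1: rank ker ∂_1 − rank ∂_2 = (18 − 6) − 12 = 0, and ∂_2 has invariant factor 2 > 1, so H_1 = Z/2.

H_1 ≅ Z/2.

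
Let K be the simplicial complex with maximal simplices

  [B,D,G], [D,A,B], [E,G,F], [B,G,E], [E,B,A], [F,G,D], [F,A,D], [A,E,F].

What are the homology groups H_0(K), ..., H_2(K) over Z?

Fix the vertex order A < B < D < E < F < G and write every simplex with vertices in increasing order. Then dim K = 2 and the simplices of K are:

  0-simplices (6): A, B, D, E, F, G
  1-simplices (12): AB, AD, AE, AF, BD, BE, BG, DF, DG, EF, EG, FG
  2-simplices (8): ABD, ABE, ADF, AEF, BDG, BEG, DFG, EFG

giving chain groups C_0 ≅ Z^6, C_1 ≅ Z^12, C_2 ≅ Z^8.

The boundary map ∂_1: C_1 → C_0 is given by ∂[p,q] = [q] − [p]. For instance
  ∂BE = E − B.
The 6×12 boundary matrix has rank 5 and Smith normal form diag(1,1,1,1,1).

∂_2: C_2 → C_1 acts by ∂[p,q,r] = [q,r] − [p,r] + [p,q]. For instance
  ∂AEF = EF − AF + AE,
  ∂ADF = DF − AF + AD.
The 12×8 boundary matrix has rank 7 and Smith normal form diag(1,1,1,1,1,1,1).

Computing H_k = (kernel of ∂_k) / (image of ∂_{k+1}):

  H_0: rank C_0 − rank ∂_1 = 6 − 5 = 1, and the invariant factors of ∂_1 are all 1, so H_0 ≅ Z.
  H_1: rank ker ∂_1 − rank ∂_2 = (12 − 5) − 7 = 0, and the invariant factors of ∂_2 are all 1, so H_1 ≅ 0.
  H_2: rank ker ∂_2 − rank ∂_3 = (8 − 7) − 0 = 1, and there is no ∂_3, so H_2 ≅ Z.

(K is a triangulation of the 2-sphere S^2.)

H_0 = Z,  H_1 = 0,  H_2 = Z.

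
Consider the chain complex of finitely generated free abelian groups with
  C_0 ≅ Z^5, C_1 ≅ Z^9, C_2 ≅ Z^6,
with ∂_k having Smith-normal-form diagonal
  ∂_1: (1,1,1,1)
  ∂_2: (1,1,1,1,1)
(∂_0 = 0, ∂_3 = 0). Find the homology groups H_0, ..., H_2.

H_0: b_0 = 5 − 0 − 4 = 1; torsion from ∂_1 factors > 1: none. So H_0 ≅ Z.
H_1: b_1 = 9 − 4 − 5 = 0; torsion from ∂_2 factors > 1: none. So H_1 ≅ 0.
H_2: b_2 = 6 − 5 − 0 = 1; torsion from ∂_3 factors > 1: none. So H_2 ≅ Z.

H_0 ≅ Z,  H_1 = 0,  H_2 ≅ Z.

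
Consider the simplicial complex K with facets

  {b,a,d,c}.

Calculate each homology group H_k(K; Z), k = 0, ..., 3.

Order the vertices as a < b < c < d. Listing each simplex with vertices in this order, K has dimension 3 with simplices:

  0-simplices (4): a, b, c, d
  1-simplices (6): ab, ac, ad, bc, bd, cd
  2-simplices (4): abc, abd, acd, bcd
  3-simplices (1): abcd

giving chain groups C_0 ≅ Z^4, C_1 ≅ Z^6, C_2 ≅ Z^4, C_3 ≅ Z^1.

∂_1: C_1 → C_0 maps an edge to its endpoints' difference, ∂[p,q] = q − p. For instance
  ∂ac = c − a.
The 4×6 boundary matrix has rank 3 and Smith normal form diag(1,1,1).

∂_2: C_2 → C_1 maps a triangle to the signed sum of its edges. For instance
  ∂abc = bc − ac + ab,
  ∂bcd = cd − bd + bc.
The resulting 6×4 matrix has rank 3, and its Smith normal form has invariant factors (1,1,1).

∂_3: C_3 → C_2 sends each 3-simplex σ to the alternating sum Σ_i (−1)^i (σ with its i-th vertex removed). For instance
  ∂abcd = bcd − acd + abd − abc.
The resulting 4×1 matrix has rank 1, and its Smith normal form has invariant factors (1).

Reading off H_k = ker ∂_k / im ∂_{k+1}:

  H_0: rank C_0 − rank ∂_1 = 4 − 3 = 1, and the invariant factors of ∂_1 are all 1, so H_0 ≅ Z.
  H_1: rank ker ∂_1 − rank ∂_2 = (6 − 3) − 3 = 0, and the invariant factors of ∂_2 are all 1, so H_1 ≅ 0.
  H_2: rank ker ∂_2 − rank ∂_3 = (4 − 3) − 1 = 0, and the invariant factors of ∂_3 are all 1, so H_2 ≅ 0.
  H_3: rank ker ∂_3 − rank ∂_4 = (1 − 1) − 0 = 0, and there is no ∂_4, so H_3 ≅ 0.

As a check, the Euler characteristic is 4 − 6 + 4 − 1 = 1, which agrees with 1 − 0 + 0 − 0 = 1.
(K is a triangulation of the 3-simplex.)

H_0 = Z,  H_1 = 0,  H_2 = 0,  H_3 = 0.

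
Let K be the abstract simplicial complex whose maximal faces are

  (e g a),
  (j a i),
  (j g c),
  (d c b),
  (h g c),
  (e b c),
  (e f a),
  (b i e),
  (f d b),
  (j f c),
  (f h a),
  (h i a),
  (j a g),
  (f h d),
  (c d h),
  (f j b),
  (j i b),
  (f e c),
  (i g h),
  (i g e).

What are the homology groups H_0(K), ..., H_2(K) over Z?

Take the total order a < b < c < d < e < f < g < h < i < j on the vertex set. Then K (dimension 2) consists of the simplices:

  0-simplices (10): a, b, c, d, e, f, g, h, i, j
  1-simplices (30): ae, af, ag, ah, ai, aj, bc, bd, be, bf, bi, bj, cd, ce, cf, cg, ch, cj, df, dh, ef, eg, ei, fh, fj, gh, gi, gj, hi, ij
  2-simplices (20): aef, aeg, afh, agj, ahi, aij, bcd, bce, bdf, bei, bfj, bij, cdh, cef, cfj, cgh, cgj, dfh, egi, ghi

giving chain groups C_0 ≅ Z^10, C_1 ≅ Z^30, C_2 ≅ Z^20.

Boundary ∂_1: C_1 → C_0 sends each edge [p,q] (with p < q) to q − p. For instance
  ∂fh = h − f.
The 10×30 boundary matrix has rank 9 and Smith normal form diag(1,1,1,1,1,1,1,1,1).

Boundary ∂_2: C_2 → C_1 sends each 2-simplex [p,q,r] to [q,r] − [p,r] + [p,q]. For instance
  ∂cef = ef − cf + ce,
  ∂bei = ei − bi + be.
The 30×20 boundary matrix has rank 20 and Smith normal form diag(1,1,1,1,1,1,1,1,1,1,1,1,1,1,1,1,1,1,1,2).

Reading off H_k = ker ∂_k / im ∂_{k+1}:

  H_0: rank C_0 − rank ∂_1 = 10 − 9 = 1, and the invariant factors of ∂_1 are all 1, so H_0 = Z.
  H_1: rank ker ∂_1 − rank ∂_2 = (30 − 9) − 20 = 1, and ∂_2 has invariant factor 2 > 1, so H_1 = Z ⊕ Z/2.
  H_2: rank ker ∂_2 − rank ∂_3 = (20 − 20) − 0 = 0, and there is no ∂_3, so H_2 = 0.

H_0 ≅ Z,  H_1 ≅ Z ⊕ Z/2,  H_2 = 0.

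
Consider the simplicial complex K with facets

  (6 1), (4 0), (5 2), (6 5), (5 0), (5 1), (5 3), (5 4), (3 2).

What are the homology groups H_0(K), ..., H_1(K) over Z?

Fix the vertex order 0 < 1 < 2 < 3 < 4 < 5 < 6 and write every simplex with vertices in increasing order. Then dim K = 1 and the simplices of K are:

  0-simplices (7): [0], [1], [2], [3], [4], [5], [6]
  1-simplices (9): [0,4], [0,5], [1,5], [1,6], [2,3], [2,5], [3,5], [4,5], [5,6]

so the chain groups are C_0 ≅ Z^7, C_1 ≅ Z^9.

The boundary map ∂_1: C_1 → C_0 sends each edge [p,q] (with p < q) to q − p.
The 7×9 boundary matrix has rank 6 and Smith normal form diag(1,1,1,1,1,1).

Computing H_k = (kernel of ∂_k) / (image of ∂_{k+1}):

  H_0: rank C_0 − rank ∂_1 = 7 − 6 = 1, and the invariant factors of ∂_1 are all 1, so H_0 = Z.
  H_1: rank ker ∂_1 − rank ∂_2 = (9 − 6) − 0 = 3, and there is no ∂_2, so H_1 = Z^3.

H_0 = Z,  H_1 = Z^3.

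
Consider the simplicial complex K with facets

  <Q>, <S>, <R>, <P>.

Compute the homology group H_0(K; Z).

Order the vertices as P < Q < R < S. Listing each simplex with vertices in this order, K has dimension 0 with simplices:

  0-simplices (4): P, Q, R, S

giving chain groups C_0 ≅ Z^4.

Reading off H_k = ker ∂_k / im ∂_{k+1}:

  H_0: rank C_0 − rank ∂_1 = 4 − 0 = 4, and there is no ∂_1, so H_0 ≅ Z^4.

H_0 = Z^4.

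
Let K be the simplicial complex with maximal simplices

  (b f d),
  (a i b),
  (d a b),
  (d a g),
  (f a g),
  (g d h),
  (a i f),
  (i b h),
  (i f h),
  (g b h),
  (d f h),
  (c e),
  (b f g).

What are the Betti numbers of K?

b_0 = 2, b_1 = 0, b_2 = 0.

Fix the vertex order a < b < c < d < e < f < g < h < i and write every simplex with vertices in increasing order. Then dim K = 2 and the simplices of K are:

  0-simplices (9): a, b, c, d, e, f, g, h, i
  1-simplices (19): ab, ad, af, ag, ai, bd, bf, bg, bh, bi, ce, df, dg, dh, fg, fh, fi, gh, hi
  2-simplices (12): abd, abi, adg, afg, afi, bdf, bfg, bgh, bhi, dfh, dgh, fhi

so the chain groups are C_0 ≅ Z^9, C_1 ≅ Z^19, C_2 ≅ Z^12.

Boundary ∂_1: C_1 → C_0 is given by ∂[p,q] = [q] − [p]. For instance
  ∂hi = i − h.
The resulting 9×19 matrix has rank 7, and its Smith normal form has invariant factors (1,1,1,1,1,1,1).

Boundary ∂_2: C_2 → C_1 sends each 2-simplex [p,q,r] to [q,r] − [p,r] + [p,q]. For instance
  ∂dgh = gh − dh + dg,
  ∂bfg = fg − bg + bf.
This gives a 19×12 integer matrix of rank 12; reducing to Smith normal form yields diagonal entries (1,1,1,1,1,1,1,1,1,1,1,2).

Now H_k = ker ∂_k / im ∂_{k+1}, so:

  H_0: rank C_0 − rank ∂_1 = 9 − 7 = 2, and the invariant factors of ∂_1 are all 1, so H_0 = Z^2.
  H_1: rank ker ∂_1 − rank ∂_2 = (19 − 7) − 12 = 0, and ∂_2 has invariant factor 2 > 1, so H_1 = Z_2.
  H_2: rank ker ∂_2 − rank ∂_3 = (12 − 12) − 0 = 0, and there is no ∂_3, so H_2 = 0.

Hence the Betti numbers are b_0 = 2, b_1 = 0, b_2 = 0.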